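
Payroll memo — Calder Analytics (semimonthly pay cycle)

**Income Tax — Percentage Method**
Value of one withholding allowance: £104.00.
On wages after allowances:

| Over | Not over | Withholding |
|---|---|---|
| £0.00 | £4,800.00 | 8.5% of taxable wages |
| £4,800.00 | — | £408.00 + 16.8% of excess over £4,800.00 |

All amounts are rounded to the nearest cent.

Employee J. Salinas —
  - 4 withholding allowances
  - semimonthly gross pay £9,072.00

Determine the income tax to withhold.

Income Tax: taxable = £9,072.00 − 4×£104.00 = £8,656.00
  £408.00 + 16.8% × (£8,656.00 − £4,800.00) = £408.00 + 16.8% × £3,856.00 = £1,055.81

£1,055.81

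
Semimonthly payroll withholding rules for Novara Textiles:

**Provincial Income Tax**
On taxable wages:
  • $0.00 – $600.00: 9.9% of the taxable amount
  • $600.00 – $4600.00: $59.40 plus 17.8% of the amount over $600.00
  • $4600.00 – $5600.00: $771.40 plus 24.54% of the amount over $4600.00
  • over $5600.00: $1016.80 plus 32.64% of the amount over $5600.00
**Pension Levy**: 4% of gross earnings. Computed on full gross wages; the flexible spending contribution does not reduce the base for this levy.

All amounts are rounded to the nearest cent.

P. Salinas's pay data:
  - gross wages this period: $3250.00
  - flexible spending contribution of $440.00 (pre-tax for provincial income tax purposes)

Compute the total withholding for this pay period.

$582.78

Provincial Income Tax: taxable = $3250.00 − $440.00 = $2810.00
  $59.40 + 17.8% × ($2810.00 − $600.00) = $59.40 + 17.8% × $2210.00 = $452.78
Pension Levy: 4% × $3250.00 = $130.00
Total: $452.78 + $130.00 = $582.78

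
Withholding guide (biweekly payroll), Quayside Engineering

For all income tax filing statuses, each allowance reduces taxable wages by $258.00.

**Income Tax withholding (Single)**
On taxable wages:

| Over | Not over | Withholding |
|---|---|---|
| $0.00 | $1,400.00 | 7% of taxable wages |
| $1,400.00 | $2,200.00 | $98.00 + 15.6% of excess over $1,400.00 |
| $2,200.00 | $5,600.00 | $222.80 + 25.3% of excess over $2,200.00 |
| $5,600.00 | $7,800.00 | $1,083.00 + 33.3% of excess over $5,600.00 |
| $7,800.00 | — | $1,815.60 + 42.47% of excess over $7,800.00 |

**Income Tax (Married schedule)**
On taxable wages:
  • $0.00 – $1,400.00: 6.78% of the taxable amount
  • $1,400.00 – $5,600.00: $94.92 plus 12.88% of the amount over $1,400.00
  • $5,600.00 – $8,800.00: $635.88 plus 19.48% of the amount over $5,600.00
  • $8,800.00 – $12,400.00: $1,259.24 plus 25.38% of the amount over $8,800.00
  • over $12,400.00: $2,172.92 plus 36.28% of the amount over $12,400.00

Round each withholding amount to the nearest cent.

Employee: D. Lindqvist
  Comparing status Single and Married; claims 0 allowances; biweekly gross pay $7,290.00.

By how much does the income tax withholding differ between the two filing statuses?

$680.68

Income Tax (Single): taxable = $7,290.00
  $1,083.00 + 33.3% × ($7,290.00 − $5,600.00) = $1,083.00 + 33.3% × $1,690.00 = $1,645.77
Income Tax (Married): taxable = $7,290.00
  $635.88 + 19.48% × ($7,290.00 − $5,600.00) = $635.88 + 19.48% × $1,690.00 = $965.09
Difference: |$1,645.77 − $965.09| = $680.68 (higher under Single)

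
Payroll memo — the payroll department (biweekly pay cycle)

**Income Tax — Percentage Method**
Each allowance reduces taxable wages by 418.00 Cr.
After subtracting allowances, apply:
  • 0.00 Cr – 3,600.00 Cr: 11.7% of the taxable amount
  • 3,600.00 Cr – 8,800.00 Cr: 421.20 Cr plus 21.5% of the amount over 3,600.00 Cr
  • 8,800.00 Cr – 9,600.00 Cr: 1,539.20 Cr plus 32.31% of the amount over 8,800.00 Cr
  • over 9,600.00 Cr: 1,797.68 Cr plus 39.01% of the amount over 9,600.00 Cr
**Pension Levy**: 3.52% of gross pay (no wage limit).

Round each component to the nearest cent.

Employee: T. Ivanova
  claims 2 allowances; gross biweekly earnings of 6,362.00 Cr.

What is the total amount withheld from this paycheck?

Income Tax: taxable = 6,362.00 Cr − 2×418.00 Cr = 5,526.00 Cr
  421.20 Cr + 21.5% × (5,526.00 Cr − 3,600.00 Cr) = 421.20 Cr + 21.5% × 1,926.00 Cr = 835.29 Cr
Pension Levy: 3.52% × 6,362.00 Cr = 223.94 Cr
Total: 835.29 Cr + 223.94 Cr = 1,059.23 Cr

1,059.23 Cr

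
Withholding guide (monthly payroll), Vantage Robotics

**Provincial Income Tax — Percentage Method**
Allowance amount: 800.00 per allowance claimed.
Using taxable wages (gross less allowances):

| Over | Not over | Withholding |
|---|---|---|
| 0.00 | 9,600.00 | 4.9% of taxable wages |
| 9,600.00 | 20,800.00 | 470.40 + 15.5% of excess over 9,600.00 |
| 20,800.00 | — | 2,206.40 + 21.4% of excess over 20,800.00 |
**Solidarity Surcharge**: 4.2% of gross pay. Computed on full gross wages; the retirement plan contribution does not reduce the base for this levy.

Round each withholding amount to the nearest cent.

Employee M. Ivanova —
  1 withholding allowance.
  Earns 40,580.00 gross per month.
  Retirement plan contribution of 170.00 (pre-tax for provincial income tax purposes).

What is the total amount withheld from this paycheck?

Provincial Income Tax: taxable = 40,580.00 − 170.00 − 1×800.00 = 39,610.00
  2,206.40 + 21.4% × (39,610.00 − 20,800.00) = 2,206.40 + 21.4% × 18,810.00 = 6,231.74
Solidarity Surcharge: 4.2% × 40,580.00 = 1,704.36
Total: 6,231.74 + 1,704.36 = 7,936.10

7,936.10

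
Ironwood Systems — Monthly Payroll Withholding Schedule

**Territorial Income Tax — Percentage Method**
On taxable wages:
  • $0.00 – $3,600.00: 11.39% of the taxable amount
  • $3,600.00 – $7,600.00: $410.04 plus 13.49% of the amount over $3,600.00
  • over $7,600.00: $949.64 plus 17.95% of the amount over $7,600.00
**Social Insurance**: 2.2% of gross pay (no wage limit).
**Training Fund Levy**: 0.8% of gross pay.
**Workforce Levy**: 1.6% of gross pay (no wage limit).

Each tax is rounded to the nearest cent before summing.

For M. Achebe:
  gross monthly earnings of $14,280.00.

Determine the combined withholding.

$2,805.58

Territorial Income Tax: taxable = $14,280.00
  $949.64 + 17.95% × ($14,280.00 − $7,600.00) = $949.64 + 17.95% × $6,680.00 = $2,148.70
Social Insurance: 2.2% × $14,280.00 = $314.16
Training Fund Levy: 0.8% × $14,280.00 = $114.24
Workforce Levy: 1.6% × $14,280.00 = $228.48
Total: $2,148.70 + $314.16 + $114.24 + $228.48 = $2,805.58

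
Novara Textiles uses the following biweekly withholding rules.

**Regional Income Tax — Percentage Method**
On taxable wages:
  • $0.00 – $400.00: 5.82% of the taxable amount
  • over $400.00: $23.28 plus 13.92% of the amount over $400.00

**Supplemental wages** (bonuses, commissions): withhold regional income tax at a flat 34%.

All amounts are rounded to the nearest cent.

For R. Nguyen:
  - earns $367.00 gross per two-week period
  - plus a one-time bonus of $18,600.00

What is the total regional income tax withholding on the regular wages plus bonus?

Regional Income Tax: taxable = $367.00
  5.82% × $367.00 = $21.36
Supplemental (34% flat on bonus): 34% × $18,600.00 = $6,324.00
Total regional income tax: $21.36 + $6,324.00 = $6,345.36

$6,345.36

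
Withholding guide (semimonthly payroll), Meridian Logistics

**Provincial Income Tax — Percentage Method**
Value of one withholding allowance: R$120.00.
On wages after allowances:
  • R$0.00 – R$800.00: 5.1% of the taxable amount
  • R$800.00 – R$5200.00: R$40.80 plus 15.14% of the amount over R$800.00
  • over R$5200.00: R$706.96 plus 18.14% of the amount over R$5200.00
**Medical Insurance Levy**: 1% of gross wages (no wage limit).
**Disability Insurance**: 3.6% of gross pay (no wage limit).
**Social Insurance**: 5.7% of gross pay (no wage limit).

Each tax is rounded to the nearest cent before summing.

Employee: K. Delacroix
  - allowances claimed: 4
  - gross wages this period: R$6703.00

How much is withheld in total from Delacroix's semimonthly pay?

R$1582.94

Provincial Income Tax: taxable = R$6703.00 − 4×R$120.00 = R$6223.00
  R$706.96 + 18.14% × (R$6223.00 − R$5200.00) = R$706.96 + 18.14% × R$1023.00 = R$892.53
Medical Insurance Levy: 1% × R$6703.00 = R$67.03
Disability Insurance: 3.6% × R$6703.00 = R$241.31
Social Insurance: 5.7% × R$6703.00 = R$382.07
Total: R$892.53 + R$67.03 + R$241.31 + R$382.07 = R$1582.94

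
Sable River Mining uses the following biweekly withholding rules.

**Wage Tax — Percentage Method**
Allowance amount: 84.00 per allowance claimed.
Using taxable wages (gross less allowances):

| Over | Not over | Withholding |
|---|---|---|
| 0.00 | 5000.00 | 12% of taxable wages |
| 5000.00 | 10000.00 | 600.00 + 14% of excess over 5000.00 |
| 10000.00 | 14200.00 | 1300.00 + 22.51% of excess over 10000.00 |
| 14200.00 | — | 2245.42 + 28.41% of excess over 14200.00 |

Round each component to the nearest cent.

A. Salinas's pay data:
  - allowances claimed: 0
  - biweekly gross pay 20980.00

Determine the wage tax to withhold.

Wage Tax: taxable = 20980.00
  2245.42 + 28.41% × (20980.00 − 14200.00) = 2245.42 + 28.41% × 6780.00 = 4171.62

4171.62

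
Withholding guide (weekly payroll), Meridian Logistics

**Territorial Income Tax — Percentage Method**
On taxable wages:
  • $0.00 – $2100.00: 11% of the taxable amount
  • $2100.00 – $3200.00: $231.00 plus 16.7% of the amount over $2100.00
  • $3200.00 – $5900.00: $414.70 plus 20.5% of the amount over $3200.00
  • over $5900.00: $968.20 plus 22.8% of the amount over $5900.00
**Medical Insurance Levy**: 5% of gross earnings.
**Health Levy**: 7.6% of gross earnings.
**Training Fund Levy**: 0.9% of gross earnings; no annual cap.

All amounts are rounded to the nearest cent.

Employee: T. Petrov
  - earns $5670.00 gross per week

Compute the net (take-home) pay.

$3983.50

Territorial Income Tax: taxable = $5670.00
  $414.70 + 20.5% × ($5670.00 − $3200.00) = $414.70 + 20.5% × $2470.00 = $921.05
Medical Insurance Levy: 5% × $5670.00 = $283.50
Health Levy: 7.6% × $5670.00 = $430.92
Training Fund Levy: 0.9% × $5670.00 = $51.03
Total withheld: $921.05 + $283.50 + $430.92 + $51.03 = $1686.50
Net pay: $5670.00 − $1686.50 = $3983.50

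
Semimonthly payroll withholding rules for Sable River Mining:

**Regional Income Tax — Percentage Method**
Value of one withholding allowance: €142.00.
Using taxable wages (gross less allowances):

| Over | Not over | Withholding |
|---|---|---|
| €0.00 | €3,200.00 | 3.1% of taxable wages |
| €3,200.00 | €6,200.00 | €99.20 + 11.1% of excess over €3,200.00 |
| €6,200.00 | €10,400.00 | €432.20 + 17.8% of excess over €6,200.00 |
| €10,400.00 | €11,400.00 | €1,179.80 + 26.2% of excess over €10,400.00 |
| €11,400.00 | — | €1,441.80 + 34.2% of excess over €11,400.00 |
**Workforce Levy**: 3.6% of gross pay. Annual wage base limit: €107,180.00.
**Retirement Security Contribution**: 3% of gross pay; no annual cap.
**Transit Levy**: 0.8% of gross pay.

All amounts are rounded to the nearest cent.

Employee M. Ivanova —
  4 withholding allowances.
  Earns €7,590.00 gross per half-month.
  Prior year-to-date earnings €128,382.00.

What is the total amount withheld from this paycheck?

Regional Income Tax: taxable = €7,590.00 − 4×€142.00 = €7,022.00
  €432.20 + 17.8% × (€7,022.00 − €6,200.00) = €432.20 + 17.8% × €822.00 = €578.52
Workforce Levy: YTD €128,382.00 ≥ cap €107,180.00 → €0.00
Retirement Security Contribution: 3% × €7,590.00 = €227.70
Transit Levy: 0.8% × €7,590.00 = €60.72
Total: €578.52 + €0.00 + €227.70 + €60.72 = €866.94

€866.94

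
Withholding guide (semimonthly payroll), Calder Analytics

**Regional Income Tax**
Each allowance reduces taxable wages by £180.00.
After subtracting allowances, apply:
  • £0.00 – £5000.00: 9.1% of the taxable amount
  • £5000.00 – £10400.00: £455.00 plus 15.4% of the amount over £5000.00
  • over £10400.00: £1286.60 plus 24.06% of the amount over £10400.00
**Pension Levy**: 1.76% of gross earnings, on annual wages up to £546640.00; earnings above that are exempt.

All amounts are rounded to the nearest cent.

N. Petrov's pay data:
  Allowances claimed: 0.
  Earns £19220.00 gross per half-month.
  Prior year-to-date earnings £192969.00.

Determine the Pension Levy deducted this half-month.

£338.27

Pension Levy: 1.76% × £19220.00 = £338.27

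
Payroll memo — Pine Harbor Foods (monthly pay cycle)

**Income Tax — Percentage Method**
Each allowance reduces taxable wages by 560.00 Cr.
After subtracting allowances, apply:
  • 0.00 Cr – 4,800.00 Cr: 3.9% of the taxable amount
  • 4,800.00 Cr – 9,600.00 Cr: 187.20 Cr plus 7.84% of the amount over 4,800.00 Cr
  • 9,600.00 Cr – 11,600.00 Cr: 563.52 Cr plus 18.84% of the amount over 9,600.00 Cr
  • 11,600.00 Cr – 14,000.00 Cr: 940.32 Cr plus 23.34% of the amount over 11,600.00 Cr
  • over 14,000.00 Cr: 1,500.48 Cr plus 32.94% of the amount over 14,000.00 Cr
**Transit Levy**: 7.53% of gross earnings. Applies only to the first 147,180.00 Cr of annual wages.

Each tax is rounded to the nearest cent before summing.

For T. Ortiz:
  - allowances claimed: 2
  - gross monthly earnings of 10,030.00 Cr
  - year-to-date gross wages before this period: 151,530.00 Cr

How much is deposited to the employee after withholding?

Income Tax: taxable = 10,030.00 Cr − 2×560.00 Cr = 8,910.00 Cr
  187.20 Cr + 7.84% × (8,910.00 Cr − 4,800.00 Cr) = 187.20 Cr + 7.84% × 4,110.00 Cr = 509.42 Cr
Transit Levy: YTD 151,530.00 Cr ≥ cap 147,180.00 Cr → 0.00 Cr
Total withheld: 509.42 Cr + 0.00 Cr = 509.42 Cr
Net pay: 10,030.00 Cr − 509.42 Cr = 9,520.58 Cr

9,520.58 Cr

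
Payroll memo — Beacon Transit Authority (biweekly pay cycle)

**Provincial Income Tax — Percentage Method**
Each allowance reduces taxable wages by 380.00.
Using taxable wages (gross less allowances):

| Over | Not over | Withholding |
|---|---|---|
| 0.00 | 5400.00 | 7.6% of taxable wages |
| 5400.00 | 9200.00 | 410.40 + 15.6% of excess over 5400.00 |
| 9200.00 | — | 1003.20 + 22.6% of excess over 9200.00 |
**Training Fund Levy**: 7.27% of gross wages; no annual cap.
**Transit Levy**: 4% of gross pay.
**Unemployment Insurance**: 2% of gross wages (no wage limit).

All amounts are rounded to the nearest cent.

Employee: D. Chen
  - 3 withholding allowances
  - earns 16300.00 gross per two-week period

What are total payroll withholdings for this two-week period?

Provincial Income Tax: taxable = 16300.00 − 3×380.00 = 15160.00
  1003.20 + 22.6% × (15160.00 − 9200.00) = 1003.20 + 22.6% × 5960.00 = 2350.16
Training Fund Levy: 7.27% × 16300.00 = 1185.01
Transit Levy: 4% × 16300.00 = 652.00
Unemployment Insurance: 2% × 16300.00 = 326.00
Total: 2350.16 + 1185.01 + 652.00 + 326.00 = 4513.17

4513.17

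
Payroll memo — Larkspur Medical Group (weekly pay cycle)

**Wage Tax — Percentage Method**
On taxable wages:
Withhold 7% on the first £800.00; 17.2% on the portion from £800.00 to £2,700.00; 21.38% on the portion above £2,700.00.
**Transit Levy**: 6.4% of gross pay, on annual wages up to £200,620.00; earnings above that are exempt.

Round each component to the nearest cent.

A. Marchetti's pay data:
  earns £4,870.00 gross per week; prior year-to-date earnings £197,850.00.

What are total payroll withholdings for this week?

Wage Tax: taxable = £4,870.00
  £382.80 + 21.38% × (£4,870.00 − £2,700.00) = £382.80 + 21.38% × £2,170.00 = £846.75
Transit Levy: cap £200,620.00 − YTD £197,850.00 = £2,770.00 subject; 6.4% × £2,770.00 = £177.28
Total: £846.75 + £177.28 = £1,024.03

£1,024.03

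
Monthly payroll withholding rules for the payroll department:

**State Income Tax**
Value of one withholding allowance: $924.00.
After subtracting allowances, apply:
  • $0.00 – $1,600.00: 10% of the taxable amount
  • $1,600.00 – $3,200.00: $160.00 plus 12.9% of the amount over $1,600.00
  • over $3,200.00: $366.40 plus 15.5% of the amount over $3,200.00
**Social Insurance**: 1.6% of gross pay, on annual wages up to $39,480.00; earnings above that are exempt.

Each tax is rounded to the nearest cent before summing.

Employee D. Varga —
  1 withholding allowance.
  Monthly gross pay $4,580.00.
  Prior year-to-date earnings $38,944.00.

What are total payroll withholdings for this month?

State Income Tax: taxable = $4,580.00 − 1×$924.00 = $3,656.00
  $366.40 + 15.5% × ($3,656.00 − $3,200.00) = $366.40 + 15.5% × $456.00 = $437.08
Social Insurance: cap $39,480.00 − YTD $38,944.00 = $536.00 subject; 1.6% × $536.00 = $8.58
Total: $437.08 + $8.58 = $445.66

$445.66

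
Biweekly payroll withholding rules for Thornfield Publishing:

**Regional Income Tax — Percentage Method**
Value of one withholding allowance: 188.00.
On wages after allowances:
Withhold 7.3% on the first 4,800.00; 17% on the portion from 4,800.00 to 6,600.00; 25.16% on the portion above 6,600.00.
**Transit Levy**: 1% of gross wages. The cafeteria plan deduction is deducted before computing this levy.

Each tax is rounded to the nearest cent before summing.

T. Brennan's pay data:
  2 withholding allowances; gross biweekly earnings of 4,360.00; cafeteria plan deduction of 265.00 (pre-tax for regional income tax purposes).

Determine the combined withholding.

Regional Income Tax: taxable = 4,360.00 − 265.00 − 2×188.00 = 3,719.00
  7.3% × 3,719.00 = 271.49
Transit Levy: 1% × 4,095.00 = 40.95
Total: 271.49 + 40.95 = 312.44

312.44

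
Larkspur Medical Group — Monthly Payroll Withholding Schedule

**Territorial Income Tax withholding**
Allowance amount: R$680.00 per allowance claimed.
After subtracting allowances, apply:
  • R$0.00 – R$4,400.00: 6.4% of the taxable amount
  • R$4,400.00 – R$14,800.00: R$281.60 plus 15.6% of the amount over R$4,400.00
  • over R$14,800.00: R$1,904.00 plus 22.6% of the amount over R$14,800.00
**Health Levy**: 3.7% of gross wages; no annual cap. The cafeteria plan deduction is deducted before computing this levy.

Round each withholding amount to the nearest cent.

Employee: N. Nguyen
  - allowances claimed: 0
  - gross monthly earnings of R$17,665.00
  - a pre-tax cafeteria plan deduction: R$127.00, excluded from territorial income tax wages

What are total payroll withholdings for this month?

R$3,171.70

Territorial Income Tax: taxable = R$17,665.00 − R$127.00 = R$17,538.00
  R$1,904.00 + 22.6% × (R$17,538.00 − R$14,800.00) = R$1,904.00 + 22.6% × R$2,738.00 = R$2,522.79
Health Levy: 3.7% × R$17,538.00 = R$648.91
Total: R$2,522.79 + R$648.91 = R$3,171.70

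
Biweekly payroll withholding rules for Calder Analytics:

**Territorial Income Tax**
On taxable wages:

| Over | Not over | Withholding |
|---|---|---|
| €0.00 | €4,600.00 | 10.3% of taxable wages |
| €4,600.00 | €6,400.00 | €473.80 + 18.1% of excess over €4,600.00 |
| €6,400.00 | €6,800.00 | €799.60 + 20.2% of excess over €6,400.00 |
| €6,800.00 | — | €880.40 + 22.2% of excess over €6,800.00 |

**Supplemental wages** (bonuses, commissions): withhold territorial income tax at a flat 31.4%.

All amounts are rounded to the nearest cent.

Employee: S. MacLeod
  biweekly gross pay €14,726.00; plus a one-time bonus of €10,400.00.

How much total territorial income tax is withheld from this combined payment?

€5,905.57

Territorial Income Tax: taxable = €14,726.00
  €880.40 + 22.2% × (€14,726.00 − €6,800.00) = €880.40 + 22.2% × €7,926.00 = €2,639.97
Supplemental (31.4% flat on bonus): 31.4% × €10,400.00 = €3,265.60
Total territorial income tax: €2,639.97 + €3,265.60 = €5,905.57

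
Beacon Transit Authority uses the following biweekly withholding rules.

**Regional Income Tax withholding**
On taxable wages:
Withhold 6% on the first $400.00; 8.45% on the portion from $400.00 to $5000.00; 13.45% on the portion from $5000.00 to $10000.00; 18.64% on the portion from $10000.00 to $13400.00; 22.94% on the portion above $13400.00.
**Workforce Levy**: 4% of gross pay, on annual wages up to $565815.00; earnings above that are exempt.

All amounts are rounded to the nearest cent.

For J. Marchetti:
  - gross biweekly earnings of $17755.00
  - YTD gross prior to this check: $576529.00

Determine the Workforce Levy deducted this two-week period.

Workforce Levy: YTD $576529.00 ≥ cap $565815.00 → $0.00

$0.00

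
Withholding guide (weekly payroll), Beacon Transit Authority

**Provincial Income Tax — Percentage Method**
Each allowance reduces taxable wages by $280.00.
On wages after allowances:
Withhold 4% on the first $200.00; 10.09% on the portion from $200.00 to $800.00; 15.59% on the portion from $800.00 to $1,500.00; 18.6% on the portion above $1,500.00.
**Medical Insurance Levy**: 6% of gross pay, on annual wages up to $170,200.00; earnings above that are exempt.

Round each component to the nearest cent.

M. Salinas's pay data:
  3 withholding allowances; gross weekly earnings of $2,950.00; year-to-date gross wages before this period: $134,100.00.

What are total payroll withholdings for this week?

$468.13

Provincial Income Tax: taxable = $2,950.00 − 3×$280.00 = $2,110.00
  $177.67 + 18.6% × ($2,110.00 − $1,500.00) = $177.67 + 18.6% × $610.00 = $291.13
Medical Insurance Levy: 6% × $2,950.00 = $177.00
Total: $291.13 + $177.00 = $468.13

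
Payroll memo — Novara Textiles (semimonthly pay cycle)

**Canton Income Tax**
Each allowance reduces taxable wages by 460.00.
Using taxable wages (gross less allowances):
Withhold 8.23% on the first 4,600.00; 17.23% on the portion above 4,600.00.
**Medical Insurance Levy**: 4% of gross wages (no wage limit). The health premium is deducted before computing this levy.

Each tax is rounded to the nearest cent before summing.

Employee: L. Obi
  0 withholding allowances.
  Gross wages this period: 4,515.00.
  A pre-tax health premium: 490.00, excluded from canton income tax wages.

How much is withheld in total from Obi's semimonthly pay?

492.26

Canton Income Tax: taxable = 4,515.00 − 490.00 = 4,025.00
  8.23% × 4,025.00 = 331.26
Medical Insurance Levy: 4% × 4,025.00 = 161.00
Total: 331.26 + 161.00 = 492.26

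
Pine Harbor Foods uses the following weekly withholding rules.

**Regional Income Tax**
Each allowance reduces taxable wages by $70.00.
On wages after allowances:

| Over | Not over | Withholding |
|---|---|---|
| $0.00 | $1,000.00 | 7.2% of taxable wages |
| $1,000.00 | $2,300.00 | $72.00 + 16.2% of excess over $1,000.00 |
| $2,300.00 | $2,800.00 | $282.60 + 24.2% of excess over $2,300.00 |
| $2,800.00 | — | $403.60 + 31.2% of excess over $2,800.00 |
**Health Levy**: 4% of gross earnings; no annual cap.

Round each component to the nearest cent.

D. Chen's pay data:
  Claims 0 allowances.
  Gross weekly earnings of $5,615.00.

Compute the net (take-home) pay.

$4,108.52

Regional Income Tax: taxable = $5,615.00
  $403.60 + 31.2% × ($5,615.00 − $2,800.00) = $403.60 + 31.2% × $2,815.00 = $1,281.88
Health Levy: 4% × $5,615.00 = $224.60
Total withheld: $1,281.88 + $224.60 = $1,506.48
Net pay: $5,615.00 − $1,506.48 = $4,108.52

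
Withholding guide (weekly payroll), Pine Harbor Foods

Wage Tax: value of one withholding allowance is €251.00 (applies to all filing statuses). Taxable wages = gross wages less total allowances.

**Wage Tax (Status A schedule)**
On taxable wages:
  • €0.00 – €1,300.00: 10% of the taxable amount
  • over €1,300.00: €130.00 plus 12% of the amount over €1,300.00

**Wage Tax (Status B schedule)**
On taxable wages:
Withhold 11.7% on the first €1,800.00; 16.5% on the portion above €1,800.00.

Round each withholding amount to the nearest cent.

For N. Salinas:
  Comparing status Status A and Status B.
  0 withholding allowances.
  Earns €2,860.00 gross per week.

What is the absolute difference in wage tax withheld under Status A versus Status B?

Wage Tax (Status A): taxable = €2,860.00
  €130.00 + 12% × (€2,860.00 − €1,300.00) = €130.00 + 12% × €1,560.00 = €317.20
Wage Tax (Status B): taxable = €2,860.00
  €210.60 + 16.5% × (€2,860.00 − €1,800.00) = €210.60 + 16.5% × €1,060.00 = €385.50
Difference: |€317.20 − €385.50| = €68.30 (higher under Status B)

€68.30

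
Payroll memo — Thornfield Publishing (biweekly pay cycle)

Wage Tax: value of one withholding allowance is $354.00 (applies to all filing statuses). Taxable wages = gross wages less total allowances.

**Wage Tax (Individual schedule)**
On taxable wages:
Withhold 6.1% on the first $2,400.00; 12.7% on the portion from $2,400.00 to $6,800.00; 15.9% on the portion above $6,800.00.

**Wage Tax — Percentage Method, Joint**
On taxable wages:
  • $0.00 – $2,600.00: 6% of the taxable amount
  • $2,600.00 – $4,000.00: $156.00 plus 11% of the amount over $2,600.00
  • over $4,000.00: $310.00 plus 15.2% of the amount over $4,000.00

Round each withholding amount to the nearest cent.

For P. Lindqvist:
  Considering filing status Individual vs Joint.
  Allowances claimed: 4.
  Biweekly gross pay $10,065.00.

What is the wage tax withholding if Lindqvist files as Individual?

$999.19

Wage Tax (Individual): taxable = $10,065.00 − 4×$354.00 = $8,649.00
  $705.20 + 15.9% × ($8,649.00 − $6,800.00) = $705.20 + 15.9% × $1,849.00 = $999.19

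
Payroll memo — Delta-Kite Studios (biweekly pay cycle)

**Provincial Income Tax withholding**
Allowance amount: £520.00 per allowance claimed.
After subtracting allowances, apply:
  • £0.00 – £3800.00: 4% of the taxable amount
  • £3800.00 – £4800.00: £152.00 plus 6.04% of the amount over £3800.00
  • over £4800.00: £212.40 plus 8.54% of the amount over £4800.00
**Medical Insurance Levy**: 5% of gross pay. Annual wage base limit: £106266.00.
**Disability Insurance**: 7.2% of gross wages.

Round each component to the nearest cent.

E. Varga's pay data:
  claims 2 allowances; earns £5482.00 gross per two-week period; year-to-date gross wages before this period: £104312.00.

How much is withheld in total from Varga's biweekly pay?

Provincial Income Tax: taxable = £5482.00 − 2×£520.00 = £4442.00
  £152.00 + 6.04% × (£4442.00 − £3800.00) = £152.00 + 6.04% × £642.00 = £190.78
Medical Insurance Levy: cap £106266.00 − YTD £104312.00 = £1954.00 subject; 5% × £1954.00 = £97.70
Disability Insurance: 7.2% × £5482.00 = £394.70
Total: £190.78 + £97.70 + £394.70 = £683.18

£683.18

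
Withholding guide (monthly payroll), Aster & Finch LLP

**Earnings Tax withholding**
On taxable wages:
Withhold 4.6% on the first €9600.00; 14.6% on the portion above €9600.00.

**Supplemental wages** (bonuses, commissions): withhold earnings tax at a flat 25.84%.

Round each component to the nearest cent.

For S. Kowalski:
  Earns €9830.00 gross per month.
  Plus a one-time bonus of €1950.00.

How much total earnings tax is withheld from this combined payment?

€979.06

Earnings Tax: taxable = €9830.00
  €441.60 + 14.6% × (€9830.00 − €9600.00) = €441.60 + 14.6% × €230.00 = €475.18
Supplemental (25.84% flat on bonus): 25.84% × €1950.00 = €503.88
Total earnings tax: €475.18 + €503.88 = €979.06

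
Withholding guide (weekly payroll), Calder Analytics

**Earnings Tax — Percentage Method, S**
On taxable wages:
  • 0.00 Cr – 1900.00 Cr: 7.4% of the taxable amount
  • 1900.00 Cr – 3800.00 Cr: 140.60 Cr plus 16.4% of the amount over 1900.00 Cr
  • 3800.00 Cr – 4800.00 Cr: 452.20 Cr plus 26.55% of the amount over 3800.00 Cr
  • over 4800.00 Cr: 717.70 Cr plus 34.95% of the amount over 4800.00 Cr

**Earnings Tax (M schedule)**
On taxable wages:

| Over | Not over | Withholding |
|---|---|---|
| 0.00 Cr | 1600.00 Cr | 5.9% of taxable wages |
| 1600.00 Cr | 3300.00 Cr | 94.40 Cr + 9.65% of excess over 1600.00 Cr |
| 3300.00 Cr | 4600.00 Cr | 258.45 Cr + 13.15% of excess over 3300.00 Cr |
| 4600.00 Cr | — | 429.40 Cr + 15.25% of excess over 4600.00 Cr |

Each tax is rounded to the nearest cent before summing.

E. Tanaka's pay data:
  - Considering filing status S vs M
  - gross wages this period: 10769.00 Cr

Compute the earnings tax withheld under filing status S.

2803.87 Cr

Earnings Tax (S): taxable = 10769.00 Cr
  717.70 Cr + 34.95% × (10769.00 Cr − 4800.00 Cr) = 717.70 Cr + 34.95% × 5969.00 Cr = 2803.87 Cr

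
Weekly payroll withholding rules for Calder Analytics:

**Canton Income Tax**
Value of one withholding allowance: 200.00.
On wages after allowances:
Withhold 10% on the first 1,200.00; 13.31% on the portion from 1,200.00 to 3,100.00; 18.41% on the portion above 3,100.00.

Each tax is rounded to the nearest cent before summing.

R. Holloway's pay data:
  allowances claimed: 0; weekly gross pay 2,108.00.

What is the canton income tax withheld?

Canton Income Tax: taxable = 2,108.00
  120.00 + 13.31% × (2,108.00 − 1,200.00) = 120.00 + 13.31% × 908.00 = 240.85

240.85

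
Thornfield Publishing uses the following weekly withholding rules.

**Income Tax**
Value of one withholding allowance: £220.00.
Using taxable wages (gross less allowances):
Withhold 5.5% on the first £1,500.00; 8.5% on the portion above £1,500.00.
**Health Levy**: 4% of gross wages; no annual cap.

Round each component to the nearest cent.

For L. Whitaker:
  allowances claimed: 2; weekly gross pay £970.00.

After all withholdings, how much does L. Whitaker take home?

Income Tax: taxable = £970.00 − 2×£220.00 = £530.00
  5.5% × £530.00 = £29.15
Health Levy: 4% × £970.00 = £38.80
Total withheld: £29.15 + £38.80 = £67.95
Net pay: £970.00 − £67.95 = £902.05

£902.05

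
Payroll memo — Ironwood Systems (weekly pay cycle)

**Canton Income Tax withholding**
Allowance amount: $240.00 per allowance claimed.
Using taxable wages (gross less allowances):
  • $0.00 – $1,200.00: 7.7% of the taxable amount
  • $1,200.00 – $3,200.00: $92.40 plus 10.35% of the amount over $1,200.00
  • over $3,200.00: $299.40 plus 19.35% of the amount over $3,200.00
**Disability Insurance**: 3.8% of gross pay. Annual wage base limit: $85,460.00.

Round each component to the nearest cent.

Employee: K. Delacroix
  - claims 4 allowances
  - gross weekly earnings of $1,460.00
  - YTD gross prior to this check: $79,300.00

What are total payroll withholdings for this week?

Canton Income Tax: taxable = $1,460.00 − 4×$240.00 = $500.00
  7.7% × $500.00 = $38.50
Disability Insurance: 3.8% × $1,460.00 = $55.48
Total: $38.50 + $55.48 = $93.98

$93.98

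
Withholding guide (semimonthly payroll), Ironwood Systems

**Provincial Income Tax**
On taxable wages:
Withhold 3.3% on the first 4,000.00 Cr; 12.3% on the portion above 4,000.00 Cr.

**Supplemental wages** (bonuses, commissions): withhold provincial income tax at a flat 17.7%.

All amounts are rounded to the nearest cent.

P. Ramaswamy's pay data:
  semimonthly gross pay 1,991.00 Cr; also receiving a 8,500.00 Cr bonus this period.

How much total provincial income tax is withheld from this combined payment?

1,570.20 Cr

Provincial Income Tax: taxable = 1,991.00 Cr
  3.3% × 1,991.00 Cr = 65.70 Cr
Supplemental (17.7% flat on bonus): 17.7% × 8,500.00 Cr = 1,504.50 Cr
Total provincial income tax: 65.70 Cr + 1,504.50 Cr = 1,570.20 Cr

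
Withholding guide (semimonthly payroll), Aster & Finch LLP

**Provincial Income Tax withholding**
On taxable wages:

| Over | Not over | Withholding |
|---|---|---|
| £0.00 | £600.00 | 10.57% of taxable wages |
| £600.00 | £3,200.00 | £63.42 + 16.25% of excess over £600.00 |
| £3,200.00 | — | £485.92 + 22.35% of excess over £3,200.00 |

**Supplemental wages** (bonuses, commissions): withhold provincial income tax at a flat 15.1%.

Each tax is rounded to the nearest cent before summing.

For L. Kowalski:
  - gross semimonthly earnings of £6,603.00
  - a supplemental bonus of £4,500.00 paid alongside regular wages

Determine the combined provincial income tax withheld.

Provincial Income Tax: taxable = £6,603.00
  £485.92 + 22.35% × (£6,603.00 − £3,200.00) = £485.92 + 22.35% × £3,403.00 = £1,246.49
Supplemental (15.1% flat on bonus): 15.1% × £4,500.00 = £679.50
Total provincial income tax: £1,246.49 + £679.50 = £1,925.99

£1,925.99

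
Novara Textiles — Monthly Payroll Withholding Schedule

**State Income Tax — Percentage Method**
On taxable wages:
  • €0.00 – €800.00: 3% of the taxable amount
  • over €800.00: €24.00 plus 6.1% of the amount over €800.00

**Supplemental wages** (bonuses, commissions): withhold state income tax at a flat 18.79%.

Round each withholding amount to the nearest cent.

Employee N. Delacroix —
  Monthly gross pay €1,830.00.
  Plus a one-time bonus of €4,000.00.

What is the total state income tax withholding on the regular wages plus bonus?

State Income Tax: taxable = €1,830.00
  €24.00 + 6.1% × (€1,830.00 − €800.00) = €24.00 + 6.1% × €1,030.00 = €86.83
Supplemental (18.79% flat on bonus): 18.79% × €4,000.00 = €751.60
Total state income tax: €86.83 + €751.60 = €838.43

€838.43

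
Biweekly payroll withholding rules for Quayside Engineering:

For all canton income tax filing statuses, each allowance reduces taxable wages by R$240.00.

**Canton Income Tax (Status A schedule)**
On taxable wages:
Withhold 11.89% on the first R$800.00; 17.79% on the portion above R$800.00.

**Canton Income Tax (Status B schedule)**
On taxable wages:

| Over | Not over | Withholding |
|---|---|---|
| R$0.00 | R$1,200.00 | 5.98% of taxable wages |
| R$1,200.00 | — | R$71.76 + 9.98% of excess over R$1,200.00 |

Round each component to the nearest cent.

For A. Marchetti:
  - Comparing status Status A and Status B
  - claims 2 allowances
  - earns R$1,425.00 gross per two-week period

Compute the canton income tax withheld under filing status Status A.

R$120.92

Canton Income Tax (Status A): taxable = R$1,425.00 − 2×R$240.00 = R$945.00
  R$95.12 + 17.79% × (R$945.00 − R$800.00) = R$95.12 + 17.79% × R$145.00 = R$120.92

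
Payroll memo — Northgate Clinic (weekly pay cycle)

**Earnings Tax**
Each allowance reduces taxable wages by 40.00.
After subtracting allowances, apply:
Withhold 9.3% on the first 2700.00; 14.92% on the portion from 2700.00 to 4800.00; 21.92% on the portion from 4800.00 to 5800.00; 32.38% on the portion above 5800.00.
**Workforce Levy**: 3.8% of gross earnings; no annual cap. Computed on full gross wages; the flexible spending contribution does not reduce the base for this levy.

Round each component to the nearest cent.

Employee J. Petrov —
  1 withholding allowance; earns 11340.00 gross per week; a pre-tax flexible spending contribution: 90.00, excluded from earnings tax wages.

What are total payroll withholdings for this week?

Earnings Tax: taxable = 11340.00 − 90.00 − 1×40.00 = 11210.00
  783.62 + 32.38% × (11210.00 − 5800.00) = 783.62 + 32.38% × 5410.00 = 2535.38
Workforce Levy: 3.8% × 11340.00 = 430.92
Total: 2535.38 + 430.92 = 2966.30

2966.30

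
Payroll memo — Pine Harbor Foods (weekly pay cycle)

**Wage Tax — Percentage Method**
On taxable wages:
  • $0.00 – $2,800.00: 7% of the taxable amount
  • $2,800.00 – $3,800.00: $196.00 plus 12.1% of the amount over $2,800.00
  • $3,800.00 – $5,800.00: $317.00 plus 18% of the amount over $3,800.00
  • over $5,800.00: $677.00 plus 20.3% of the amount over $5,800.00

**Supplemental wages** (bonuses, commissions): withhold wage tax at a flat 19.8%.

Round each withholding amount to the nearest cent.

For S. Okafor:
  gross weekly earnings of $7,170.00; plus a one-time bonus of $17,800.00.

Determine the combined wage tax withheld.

$4,479.51

Wage Tax: taxable = $7,170.00
  $677.00 + 20.3% × ($7,170.00 − $5,800.00) = $677.00 + 20.3% × $1,370.00 = $955.11
Supplemental (19.8% flat on bonus): 19.8% × $17,800.00 = $3,524.40
Total wage tax: $955.11 + $3,524.40 = $4,479.51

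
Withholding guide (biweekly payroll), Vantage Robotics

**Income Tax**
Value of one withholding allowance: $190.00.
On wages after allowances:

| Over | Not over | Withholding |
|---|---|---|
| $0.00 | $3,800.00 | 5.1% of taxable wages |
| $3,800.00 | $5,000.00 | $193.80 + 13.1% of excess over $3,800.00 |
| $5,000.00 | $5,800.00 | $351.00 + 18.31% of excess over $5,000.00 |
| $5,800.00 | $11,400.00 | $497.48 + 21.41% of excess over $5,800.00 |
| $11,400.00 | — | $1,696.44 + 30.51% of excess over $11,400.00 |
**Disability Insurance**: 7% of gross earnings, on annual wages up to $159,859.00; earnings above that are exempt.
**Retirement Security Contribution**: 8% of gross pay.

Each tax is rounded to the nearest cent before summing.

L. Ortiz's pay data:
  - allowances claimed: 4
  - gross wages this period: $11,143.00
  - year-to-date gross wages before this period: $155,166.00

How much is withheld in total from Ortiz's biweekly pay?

Income Tax: taxable = $11,143.00 − 4×$190.00 = $10,383.00
  $497.48 + 21.41% × ($10,383.00 − $5,800.00) = $497.48 + 21.41% × $4,583.00 = $1,478.70
Disability Insurance: cap $159,859.00 − YTD $155,166.00 = $4,693.00 subject; 7% × $4,693.00 = $328.51
Retirement Security Contribution: 8% × $11,143.00 = $891.44
Total: $1,478.70 + $328.51 + $891.44 = $2,698.65

$2,698.65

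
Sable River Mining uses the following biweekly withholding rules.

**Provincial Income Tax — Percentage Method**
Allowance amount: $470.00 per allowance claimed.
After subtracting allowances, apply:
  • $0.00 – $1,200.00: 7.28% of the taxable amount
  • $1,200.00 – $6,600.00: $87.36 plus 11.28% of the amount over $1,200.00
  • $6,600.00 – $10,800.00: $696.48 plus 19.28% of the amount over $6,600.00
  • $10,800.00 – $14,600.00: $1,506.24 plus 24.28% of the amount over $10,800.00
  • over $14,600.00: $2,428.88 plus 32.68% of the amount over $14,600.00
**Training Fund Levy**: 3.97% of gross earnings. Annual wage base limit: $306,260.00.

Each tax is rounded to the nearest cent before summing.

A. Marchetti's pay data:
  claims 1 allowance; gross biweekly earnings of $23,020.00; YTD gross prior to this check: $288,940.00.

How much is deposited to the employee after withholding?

Provincial Income Tax: taxable = $23,020.00 − 1×$470.00 = $22,550.00
  $2,428.88 + 32.68% × ($22,550.00 − $14,600.00) = $2,428.88 + 32.68% × $7,950.00 = $5,026.94
Training Fund Levy: cap $306,260.00 − YTD $288,940.00 = $17,320.00 subject; 3.97% × $17,320.00 = $687.60
Total withheld: $5,026.94 + $687.60 = $5,714.54
Net pay: $23,020.00 − $5,714.54 = $17,305.46

$17,305.46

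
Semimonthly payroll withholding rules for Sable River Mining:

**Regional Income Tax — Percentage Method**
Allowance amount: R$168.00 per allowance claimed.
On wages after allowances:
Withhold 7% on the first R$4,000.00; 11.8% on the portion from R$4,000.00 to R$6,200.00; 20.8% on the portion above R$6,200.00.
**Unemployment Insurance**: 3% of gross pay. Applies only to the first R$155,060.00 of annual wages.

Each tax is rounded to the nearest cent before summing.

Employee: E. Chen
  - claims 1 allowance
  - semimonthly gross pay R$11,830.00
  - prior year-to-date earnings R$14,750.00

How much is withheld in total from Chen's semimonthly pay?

R$2,030.60

Regional Income Tax: taxable = R$11,830.00 − 1×R$168.00 = R$11,662.00
  R$539.60 + 20.8% × (R$11,662.00 − R$6,200.00) = R$539.60 + 20.8% × R$5,462.00 = R$1,675.70
Unemployment Insurance: 3% × R$11,830.00 = R$354.90
Total: R$1,675.70 + R$354.90 = R$2,030.60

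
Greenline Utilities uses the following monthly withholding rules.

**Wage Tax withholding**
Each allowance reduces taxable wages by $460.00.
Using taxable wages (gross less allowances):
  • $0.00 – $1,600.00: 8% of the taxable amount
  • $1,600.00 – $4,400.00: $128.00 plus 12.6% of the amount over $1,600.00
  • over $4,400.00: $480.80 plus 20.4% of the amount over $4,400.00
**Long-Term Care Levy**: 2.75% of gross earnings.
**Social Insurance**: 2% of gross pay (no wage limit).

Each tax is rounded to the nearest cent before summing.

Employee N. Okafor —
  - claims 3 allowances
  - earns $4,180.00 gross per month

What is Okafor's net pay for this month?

$3,702.25

Wage Tax: taxable = $4,180.00 − 3×$460.00 = $2,800.00
  $128.00 + 12.6% × ($2,800.00 − $1,600.00) = $128.00 + 12.6% × $1,200.00 = $279.20
Long-Term Care Levy: 2.75% × $4,180.00 = $114.95
Social Insurance: 2% × $4,180.00 = $83.60
Total withheld: $279.20 + $114.95 + $83.60 = $477.75
Net pay: $4,180.00 − $477.75 = $3,702.25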